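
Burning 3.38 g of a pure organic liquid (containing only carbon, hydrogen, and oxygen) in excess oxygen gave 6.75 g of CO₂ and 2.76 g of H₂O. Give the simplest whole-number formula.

mol C = 6.75 g CO₂ ÷ 44.009 g/mol = 0.1534 mol
mol H = 2 × 2.76 g H₂O ÷ 18.015 g/mol = 0.3064 mol
mass O = 3.38 − (1.842 + 0.3089) = 1.229 g → mol O = 1.229 ÷ 15.999 = 0.07681 mol
Divide by the smallest (0.07681 mol): C 1.997, H 3.989, O 1.000

C2H4O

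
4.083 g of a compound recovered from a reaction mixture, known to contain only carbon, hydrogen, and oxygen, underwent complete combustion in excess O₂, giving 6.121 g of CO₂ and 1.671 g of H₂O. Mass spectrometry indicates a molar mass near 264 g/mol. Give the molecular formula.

mol C = 6.121 g CO₂ ÷ 44.009 g/mol = 0.13909 mol
mol H = 2 × 1.671 g H₂O ÷ 18.015 g/mol = 0.18551 mol
mass O = 4.083 − (1.6706 + 0.18700) = 2.2255 g → mol O = 2.2255 ÷ 15.999 = 0.13910 mol
Divide by the smallest (0.13909 mol): C 1.000, H 1.334, O 1.000
Multiplying each by 3 gives whole numbers: C 3.00, H 4.00, O 3.00
Empirical formula: C3H4O3
Empirical-formula mass = 88.06 g/mol; 264 ÷ 88.06 ≈ 3, so the molecular formula is C9H12O9.

C9H12O9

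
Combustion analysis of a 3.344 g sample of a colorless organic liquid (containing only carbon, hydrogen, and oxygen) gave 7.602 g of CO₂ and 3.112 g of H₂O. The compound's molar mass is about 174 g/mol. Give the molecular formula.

C9H18O3

mol C = 7.602 g CO₂ ÷ 44.009 g/mol = 0.17274 mol
mol H = 2 × 3.112 g H₂O ÷ 18.015 g/mol = 0.34549 mol
mass O = 3.344 − (2.0747 + 0.34825) = 0.92100 g → mol O = 0.92100 ÷ 15.999 = 0.057566 mol
Divide by the smallest (0.057566 mol): C 3.001, H 6.002, O 1.000
Empirical formula: C3H6O
Empirical-formula mass = 58.08 g/mol; 174 ÷ 58.08 ≈ 3, so the molecular formula is C9H18O3.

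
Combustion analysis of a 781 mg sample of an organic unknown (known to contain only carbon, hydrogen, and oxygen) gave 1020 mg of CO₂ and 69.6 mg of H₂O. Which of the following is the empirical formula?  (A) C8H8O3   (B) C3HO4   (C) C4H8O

mol C = 1.02 g CO₂ ÷ 44.009 g/mol = 0.02318 mol
mol H = 2 × 0.0696 g H₂O ÷ 18.015 g/mol = 0.007727 mol
mass O = 0.781 − (0.2784 + 0.007789) = 0.4948 g → mol O = 0.4948 ÷ 15.999 = 0.03093 mol
Divide by the smallest (0.007727 mol): C 3.000, H 1.000, O 4.003

(B) C3HO4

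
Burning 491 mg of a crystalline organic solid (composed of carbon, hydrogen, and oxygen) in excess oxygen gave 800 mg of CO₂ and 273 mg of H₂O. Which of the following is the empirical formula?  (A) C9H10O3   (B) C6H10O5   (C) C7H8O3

mol C = 0.800 g CO₂ ÷ 44.009 g/mol = 0.01818 mol
mol H = 2 × 0.273 g H₂O ÷ 18.015 g/mol = 0.03031 mol
mass O = 0.491 − (0.2183 + 0.03055) = 0.2421 g → mol O = 0.2421 ÷ 15.999 = 0.01513 mol
Divide by the smallest (0.01513 mol): C 1.201, H 2.003, O 1.000
Multiplying each by 5 gives whole numbers: C 6.01, H 10.01, O 5.00

(B) C6H10O5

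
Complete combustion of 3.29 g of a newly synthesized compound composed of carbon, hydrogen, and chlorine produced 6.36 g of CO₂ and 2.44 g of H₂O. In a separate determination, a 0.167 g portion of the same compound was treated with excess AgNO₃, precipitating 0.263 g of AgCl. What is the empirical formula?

mol C = 6.36 g CO₂ ÷ 44.009 g/mol = 0.1445 mol
mol H = 2 × 2.44 g H₂O ÷ 18.015 g/mol = 0.2709 mol
From the AgCl data: mol Cl per gram of compound = (0.263 ÷ 143.318) ÷ 0.167 = 0.01099 mol/g, so in the 3.29 g combustion sample mol Cl = 0.03615 mol
Divide by the smallest (0.03615 mol): C 3.997, H 7.493, Cl 1.000
Multiplying each by 2 gives whole numbers: C 7.99, H 14.99, Cl 2.00

C8H15Cl2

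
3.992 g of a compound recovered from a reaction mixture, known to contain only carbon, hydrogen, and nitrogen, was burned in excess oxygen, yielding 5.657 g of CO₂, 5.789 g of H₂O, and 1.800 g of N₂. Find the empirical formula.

CH5N

mol C = 5.657 g CO₂ ÷ 44.009 g/mol = 0.12854 mol
mol H = 2 × 5.789 g H₂O ÷ 18.015 g/mol = 0.64269 mol
mol N = 2 × 1.800 g N₂ ÷ 28.014 g/mol = 0.12851 mol
Divide by the smallest (0.12851 mol): C 1.000, H 5.001, N 1.000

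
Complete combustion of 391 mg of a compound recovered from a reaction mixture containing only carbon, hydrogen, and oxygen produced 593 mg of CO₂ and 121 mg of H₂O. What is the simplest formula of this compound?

CHO

mol C = 0.593 g CO₂ ÷ 44.009 g/mol = 0.01347 mol
mol H = 2 × 0.121 g H₂O ÷ 18.015 g/mol = 0.01343 mol
mass O = 0.391 − (0.1618 + 0.01354) = 0.2156 g → mol O = 0.2156 ÷ 15.999 = 0.01348 mol
Divide by the smallest (0.01343 mol): C 1.003, H 1.000, O 1.003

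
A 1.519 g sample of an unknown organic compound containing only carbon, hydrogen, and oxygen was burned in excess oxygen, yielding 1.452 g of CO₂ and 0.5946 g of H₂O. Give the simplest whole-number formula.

CH2O2

mol C = 1.452 g CO₂ ÷ 44.009 g/mol = 0.032993 mol
mol H = 2 × 0.5946 g H₂O ÷ 18.015 g/mol = 0.066012 mol
mass O = 1.519 − (0.39628 + 0.066540) = 1.0562 g → mol O = 1.0562 ÷ 15.999 = 0.066015 mol
Divide by the smallest (0.032993 mol): C 1.000, H 2.001, O 2.001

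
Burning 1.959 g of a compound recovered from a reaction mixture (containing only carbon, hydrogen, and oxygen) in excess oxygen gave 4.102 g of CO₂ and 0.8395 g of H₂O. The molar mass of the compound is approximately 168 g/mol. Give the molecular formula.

C8H8O4

mol C = 4.102 g CO₂ ÷ 44.009 g/mol = 0.093208 mol
mol H = 2 × 0.8395 g H₂O ÷ 18.015 g/mol = 0.093200 mol
mass O = 1.959 − (1.1195 + 0.093946) = 0.74553 g → mol O = 0.74553 ÷ 15.999 = 0.046599 mol
Divide by the smallest (0.046599 mol): C 2.000, H 2.000, O 1.000
Empirical formula: C2H2O
Empirical-formula mass = 42.04 g/mol; 168 ÷ 42.04 ≈ 4, so the molecular formula is C8H8O4.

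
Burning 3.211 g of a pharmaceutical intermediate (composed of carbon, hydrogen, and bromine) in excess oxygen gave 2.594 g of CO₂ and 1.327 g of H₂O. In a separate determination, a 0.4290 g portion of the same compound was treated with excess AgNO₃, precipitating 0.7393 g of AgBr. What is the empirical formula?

mol C = 2.594 g CO₂ ÷ 44.009 g/mol = 0.058942 mol
mol H = 2 × 1.327 g H₂O ÷ 18.015 g/mol = 0.14732 mol
From the AgBr data: mol Br per gram of compound = (0.7393 ÷ 187.772) ÷ 0.4290 = 0.0091777 mol/g, so in the 3.211 g combustion sample mol Br = 0.029470 mol
Divide by the smallest (0.029470 mol): C 2.000, H 4.999, Br 1.000

C2H5Br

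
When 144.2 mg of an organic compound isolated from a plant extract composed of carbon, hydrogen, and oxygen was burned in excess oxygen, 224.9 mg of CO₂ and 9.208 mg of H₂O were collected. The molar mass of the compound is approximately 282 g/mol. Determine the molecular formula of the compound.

C10H2O10

mol C = 0.2249 g CO₂ ÷ 44.009 g/mol = 0.0051103 mol
mol H = 2 × 0.009208 g H₂O ÷ 18.015 g/mol = 0.0010223 mol
mass O = 0.1442 − (0.061380 + 0.0010304) = 0.081790 g → mol O = 0.081790 ÷ 15.999 = 0.0051122 mol
Divide by the smallest (0.0010223 mol): C 4.999, H 1.000, O 5.001
Empirical formula: C5HO5
Empirical-formula mass = 141.06 g/mol; 282 ÷ 141.06 ≈ 2, so the molecular formula is C10H2O10.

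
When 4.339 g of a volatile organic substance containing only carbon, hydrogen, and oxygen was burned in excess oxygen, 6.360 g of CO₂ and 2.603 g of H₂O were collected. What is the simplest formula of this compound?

mol C = 6.360 g CO₂ ÷ 44.009 g/mol = 0.14452 mol
mol H = 2 × 2.603 g H₂O ÷ 18.015 g/mol = 0.28898 mol
mass O = 4.339 − (1.7358 + 0.29129) = 2.3119 g → mol O = 2.3119 ÷ 15.999 = 0.14450 mol
Divide by the smallest (0.14450 mol): C 1.000, H 2.000, O 1.000

CH2O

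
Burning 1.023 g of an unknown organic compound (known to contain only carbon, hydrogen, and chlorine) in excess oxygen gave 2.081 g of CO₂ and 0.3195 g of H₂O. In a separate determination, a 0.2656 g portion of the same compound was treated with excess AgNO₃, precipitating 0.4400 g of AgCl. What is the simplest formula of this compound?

C4H3Cl

mol C = 2.081 g CO₂ ÷ 44.009 g/mol = 0.047286 mol
mol H = 2 × 0.3195 g H₂O ÷ 18.015 g/mol = 0.035470 mol
From the AgCl data: mol Cl per gram of compound = (0.4400 ÷ 143.318) ÷ 0.2656 = 0.011559 mol/g, so in the 1.023 g combustion sample mol Cl = 0.011825 mol
Divide by the smallest (0.011825 mol): C 3.999, H 3.000, Cl 1.000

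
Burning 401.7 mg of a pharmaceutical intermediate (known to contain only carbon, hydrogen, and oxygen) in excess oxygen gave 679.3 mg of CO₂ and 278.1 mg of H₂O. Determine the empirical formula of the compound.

mol C = 0.6793 g CO₂ ÷ 44.009 g/mol = 0.015435 mol
mol H = 2 × 0.2781 g H₂O ÷ 18.015 g/mol = 0.030874 mol
mass O = 0.4017 − (0.18540 + 0.031121) = 0.18518 g → mol O = 0.18518 ÷ 15.999 = 0.011575 mol
Divide by the smallest (0.011575 mol): C 1.334, H 2.667, O 1.000
Multiplying each by 3 gives whole numbers: C 4.00, H 8.00, O 3.00

C4H8O3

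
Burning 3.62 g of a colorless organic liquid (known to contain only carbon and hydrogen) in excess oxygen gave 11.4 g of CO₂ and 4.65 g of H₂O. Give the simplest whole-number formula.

mol C = 11.4 g CO₂ ÷ 44.009 g/mol = 0.2590 mol
mol H = 2 × 4.65 g H₂O ÷ 18.015 g/mol = 0.5162 mol
Divide by the smallest (0.2590 mol): C 1.000, H 1.993

CH2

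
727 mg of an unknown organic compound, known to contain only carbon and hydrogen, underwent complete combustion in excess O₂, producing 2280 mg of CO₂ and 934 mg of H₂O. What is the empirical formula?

mol C = 2.28 g CO₂ ÷ 44.009 g/mol = 0.05181 mol
mol H = 2 × 0.934 g H₂O ÷ 18.015 g/mol = 0.1037 mol
Divide by the smallest (0.05181 mol): C 1.000, H 2.001

CH2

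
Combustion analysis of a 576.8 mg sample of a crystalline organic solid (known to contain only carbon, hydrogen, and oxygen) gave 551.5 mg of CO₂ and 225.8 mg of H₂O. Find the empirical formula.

CH2O2

mol C = 0.5515 g CO₂ ÷ 44.009 g/mol = 0.012532 mol
mol H = 2 × 0.2258 g H₂O ÷ 18.015 g/mol = 0.025068 mol
mass O = 0.5768 − (0.15052 + 0.025269) = 0.40102 g → mol O = 0.40102 ÷ 15.999 = 0.025065 mol
Divide by the smallest (0.012532 mol): C 1.000, H 2.000, O 2.000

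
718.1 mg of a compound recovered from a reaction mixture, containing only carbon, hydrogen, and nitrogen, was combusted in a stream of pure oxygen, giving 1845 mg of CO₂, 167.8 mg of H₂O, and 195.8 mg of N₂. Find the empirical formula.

C9H4N3

mol C = 1.845 g CO₂ ÷ 44.009 g/mol = 0.041923 mol
mol H = 2 × 0.1678 g H₂O ÷ 18.015 g/mol = 0.018629 mol
mol N = 2 × 0.1958 g N₂ ÷ 28.014 g/mol = 0.013979 mol
Divide by the smallest (0.013979 mol): C 2.999, H 1.333, N 1.000
Multiplying each by 3 gives whole numbers: C 9.00, H 4.00, N 3.00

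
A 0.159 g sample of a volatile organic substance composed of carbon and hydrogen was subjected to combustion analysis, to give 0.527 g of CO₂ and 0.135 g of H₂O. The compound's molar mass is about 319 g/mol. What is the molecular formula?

mol C = 0.527 g CO₂ ÷ 44.009 g/mol = 0.01197 mol
mol H = 2 × 0.135 g H₂O ÷ 18.015 g/mol = 0.01499 mol
Divide by the smallest (0.01197 mol): C 1.000, H 1.252
Multiplying each by 4 gives whole numbers: C 4.00, H 5.01
Empirical formula: C4H5
Empirical-formula mass = 53.08 g/mol; 319 ÷ 53.08 ≈ 6, so the molecular formula is C24H30.

C24H30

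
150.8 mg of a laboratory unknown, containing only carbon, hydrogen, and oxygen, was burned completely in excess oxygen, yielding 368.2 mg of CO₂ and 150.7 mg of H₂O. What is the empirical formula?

C4H8O

mol C = 0.3682 g CO₂ ÷ 44.009 g/mol = 0.0083665 mol
mol H = 2 × 0.1507 g H₂O ÷ 18.015 g/mol = 0.016731 mol
mass O = 0.1508 − (0.10049 + 0.016864) = 0.033446 g → mol O = 0.033446 ÷ 15.999 = 0.0020905 mol
Divide by the smallest (0.0020905 mol): C 4.002, H 8.003, O 1.000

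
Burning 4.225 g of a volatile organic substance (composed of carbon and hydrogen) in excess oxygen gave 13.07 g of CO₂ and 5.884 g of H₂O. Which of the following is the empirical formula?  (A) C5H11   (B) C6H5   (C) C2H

(A) C5H11

mol C = 13.07 g CO₂ ÷ 44.009 g/mol = 0.29698 mol
mol H = 2 × 5.884 g H₂O ÷ 18.015 g/mol = 0.65323 mol
Divide by the smallest (0.29698 mol): C 1.000, H 2.200
Multiplying each by 5 gives whole numbers: C 5.00, H 11.00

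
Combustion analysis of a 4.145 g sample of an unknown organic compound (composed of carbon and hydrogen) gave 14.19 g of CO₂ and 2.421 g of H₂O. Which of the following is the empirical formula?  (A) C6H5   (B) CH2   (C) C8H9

(A) C6H5

mol C = 14.19 g CO₂ ÷ 44.009 g/mol = 0.32243 mol
mol H = 2 × 2.421 g H₂O ÷ 18.015 g/mol = 0.26878 mol
Divide by the smallest (0.26878 mol): C 1.200, H 1.000
Multiplying each by 5 gives whole numbers: C 6.00, H 5.00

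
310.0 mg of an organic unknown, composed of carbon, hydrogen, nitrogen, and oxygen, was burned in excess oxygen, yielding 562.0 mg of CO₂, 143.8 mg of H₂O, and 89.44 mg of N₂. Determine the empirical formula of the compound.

C4H5N2O

mol C = 0.5620 g CO₂ ÷ 44.009 g/mol = 0.012770 mol
mol H = 2 × 0.1438 g H₂O ÷ 18.015 g/mol = 0.015964 mol
mol N = 2 × 0.08944 g N₂ ÷ 28.014 g/mol = 0.0063854 mol
mass O = 0.3100 − (0.15338 + 0.016092 + 0.089440) = 0.051086 g → mol O = 0.051086 ÷ 15.999 = 0.0031931 mol
Divide by the smallest (0.0031931 mol): C 3.999, H 5.000, N 2.000, O 1.000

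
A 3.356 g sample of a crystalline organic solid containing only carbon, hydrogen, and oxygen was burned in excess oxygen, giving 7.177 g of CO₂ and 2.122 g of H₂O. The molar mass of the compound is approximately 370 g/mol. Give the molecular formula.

C18H26O8

mol C = 7.177 g CO₂ ÷ 44.009 g/mol = 0.16308 mol
mol H = 2 × 2.122 g H₂O ÷ 18.015 g/mol = 0.23558 mol
mass O = 3.356 − (1.9588 + 0.23747) = 1.1598 g → mol O = 1.1598 ÷ 15.999 = 0.072491 mol
Divide by the smallest (0.072491 mol): C 2.250, H 3.250, O 1.000
Multiplying each by 4 gives whole numbers: C 9.00, H 13.00, O 4.00
Empirical formula: C9H13O4
Empirical-formula mass = 185.20 g/mol; 370 ÷ 185.20 ≈ 2, so the molecular formula is C18H26O8.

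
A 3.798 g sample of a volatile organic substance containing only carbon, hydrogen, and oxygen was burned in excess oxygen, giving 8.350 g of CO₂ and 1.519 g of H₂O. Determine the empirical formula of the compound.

C9H8O4

mol C = 8.350 g CO₂ ÷ 44.009 g/mol = 0.18973 mol
mol H = 2 × 1.519 g H₂O ÷ 18.015 g/mol = 0.16864 mol
mass O = 3.798 − (2.2789 + 0.16999) = 1.3491 g → mol O = 1.3491 ÷ 15.999 = 0.084325 mol
Divide by the smallest (0.084325 mol): C 2.250, H 2.000, O 1.000
Multiplying each by 4 gives whole numbers: C 9.00, H 8.00, O 4.00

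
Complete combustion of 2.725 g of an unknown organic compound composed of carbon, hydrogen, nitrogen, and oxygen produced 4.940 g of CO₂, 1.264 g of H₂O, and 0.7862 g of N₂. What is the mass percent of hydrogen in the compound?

5.19%

mol C = 4.940 g CO₂ ÷ 44.009 g/mol = 0.11225 mol
mol H = 2 × 1.264 g H₂O ÷ 18.015 g/mol = 0.14033 mol
mol N = 2 × 0.7862 g N₂ ÷ 28.014 g/mol = 0.056129 mol
mass O = 2.725 − (1.3482 + 0.14145 + 0.78620) = 0.44912 g → mol O = 0.44912 ÷ 15.999 = 0.028072 mol
mass % H = 0.14145 g ÷ 2.725 g × 100%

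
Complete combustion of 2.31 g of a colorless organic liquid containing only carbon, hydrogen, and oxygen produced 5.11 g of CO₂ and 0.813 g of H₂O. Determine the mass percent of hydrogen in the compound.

mol C = 5.11 g CO₂ ÷ 44.009 g/mol = 0.1161 mol
mol H = 2 × 0.813 g H₂O ÷ 18.015 g/mol = 0.09026 mol
mass O = 2.31 − (1.395 + 0.09098) = 0.8244 g → mol O = 0.8244 ÷ 15.999 = 0.05153 mol
mass % H = 0.09098 g ÷ 2.31 g × 100%

3.9%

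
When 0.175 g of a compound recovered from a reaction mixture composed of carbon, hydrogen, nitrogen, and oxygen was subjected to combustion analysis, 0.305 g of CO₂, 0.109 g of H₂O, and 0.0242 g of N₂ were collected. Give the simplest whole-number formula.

C4H7NO2

mol C = 0.305 g CO₂ ÷ 44.009 g/mol = 0.006930 mol
mol H = 2 × 0.109 g H₂O ÷ 18.015 g/mol = 0.01210 mol
mol N = 2 × 0.0242 g N₂ ÷ 28.014 g/mol = 0.001728 mol
mass O = 0.175 − (0.08324 + 0.01220 + 0.02420) = 0.05536 g → mol O = 0.05536 ÷ 15.999 = 0.003460 mol
Divide by the smallest (0.001728 mol): C 4.011, H 7.004, N 1.000, O 2.003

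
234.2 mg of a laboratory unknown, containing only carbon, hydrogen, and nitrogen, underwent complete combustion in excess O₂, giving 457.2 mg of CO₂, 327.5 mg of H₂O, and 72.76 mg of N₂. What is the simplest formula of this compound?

mol C = 0.4572 g CO₂ ÷ 44.009 g/mol = 0.010389 mol
mol H = 2 × 0.3275 g H₂O ÷ 18.015 g/mol = 0.036359 mol
mol N = 2 × 0.07276 g N₂ ÷ 28.014 g/mol = 0.0051945 mol
Divide by the smallest (0.0051945 mol): C 2.000, H 6.999, N 1.000

C2H7N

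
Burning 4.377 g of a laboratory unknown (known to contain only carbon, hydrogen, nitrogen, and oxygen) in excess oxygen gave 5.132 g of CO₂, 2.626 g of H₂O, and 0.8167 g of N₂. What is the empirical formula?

mol C = 5.132 g CO₂ ÷ 44.009 g/mol = 0.11661 mol
mol H = 2 × 2.626 g H₂O ÷ 18.015 g/mol = 0.29153 mol
mol N = 2 × 0.8167 g N₂ ÷ 28.014 g/mol = 0.058307 mol
mass O = 4.377 − (1.4006 + 0.29387 + 0.81670) = 1.8658 g → mol O = 1.8658 ÷ 15.999 = 0.11662 mol
Divide by the smallest (0.058307 mol): C 2.000, H 5.000, N 1.000, O 2.000

C2H5NO2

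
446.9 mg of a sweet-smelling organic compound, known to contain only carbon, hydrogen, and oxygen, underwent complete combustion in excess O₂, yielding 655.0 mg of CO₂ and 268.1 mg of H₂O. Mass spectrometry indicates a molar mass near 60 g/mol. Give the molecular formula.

C2H4O2

mol C = 0.6550 g CO₂ ÷ 44.009 g/mol = 0.014883 mol
mol H = 2 × 0.2681 g H₂O ÷ 18.015 g/mol = 0.029764 mol
mass O = 0.4469 − (0.17876 + 0.030002) = 0.23813 g → mol O = 0.23813 ÷ 15.999 = 0.014884 mol
Divide by the smallest (0.014883 mol): C 1.000, H 2.000, O 1.000
Empirical formula: CH2O
Empirical-formula mass = 30.03 g/mol; 60 ÷ 30.03 ≈ 2, so the molecular formula is C2H4O2.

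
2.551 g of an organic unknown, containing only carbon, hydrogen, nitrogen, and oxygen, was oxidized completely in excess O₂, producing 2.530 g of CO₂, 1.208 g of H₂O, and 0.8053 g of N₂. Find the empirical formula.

C3H7N3O3

mol C = 2.530 g CO₂ ÷ 44.009 g/mol = 0.057488 mol
mol H = 2 × 1.208 g H₂O ÷ 18.015 g/mol = 0.13411 mol
mol N = 2 × 0.8053 g N₂ ÷ 28.014 g/mol = 0.057493 mol
mass O = 2.551 − (0.69049 + 0.13518 + 0.80530) = 0.92003 g → mol O = 0.92003 ÷ 15.999 = 0.057505 mol
Divide by the smallest (0.057488 mol): C 1.000, H 2.333, N 1.000, O 1.000
Multiplying each by 3 gives whole numbers: C 3.00, H 7.00, N 3.00, O 3.00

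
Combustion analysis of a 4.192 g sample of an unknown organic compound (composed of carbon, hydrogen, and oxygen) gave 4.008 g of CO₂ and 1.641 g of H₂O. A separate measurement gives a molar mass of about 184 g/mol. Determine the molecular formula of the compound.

C4H8O8

mol C = 4.008 g CO₂ ÷ 44.009 g/mol = 0.091072 mol
mol H = 2 × 1.641 g H₂O ÷ 18.015 g/mol = 0.18218 mol
mass O = 4.192 − (1.0939 + 0.18364) = 2.9145 g → mol O = 2.9145 ÷ 15.999 = 0.18217 mol
Divide by the smallest (0.091072 mol): C 1.000, H 2.000, O 2.000
Empirical formula: CH2O2
Empirical-formula mass = 46.02 g/mol; 184 ÷ 46.02 ≈ 4, so the molecular formula is C4H8O8.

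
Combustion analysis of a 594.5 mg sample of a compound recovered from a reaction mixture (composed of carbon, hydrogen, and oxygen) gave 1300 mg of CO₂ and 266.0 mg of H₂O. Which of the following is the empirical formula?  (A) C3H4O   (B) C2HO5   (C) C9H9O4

(C) C9H9O4

mol C = 1.300 g CO₂ ÷ 44.009 g/mol = 0.029539 mol
mol H = 2 × 0.2660 g H₂O ÷ 18.015 g/mol = 0.029531 mol
mass O = 0.5945 − (0.35480 + 0.029767) = 0.20993 g → mol O = 0.20993 ÷ 15.999 = 0.013122 mol
Divide by the smallest (0.013122 mol): C 2.251, H 2.251, O 1.000
Multiplying each by 4 gives whole numbers: C 9.00, H 9.00, O 4.00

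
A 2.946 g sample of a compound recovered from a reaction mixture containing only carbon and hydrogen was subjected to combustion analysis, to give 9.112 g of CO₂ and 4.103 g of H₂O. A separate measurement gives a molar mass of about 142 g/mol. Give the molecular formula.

C10H22

mol C = 9.112 g CO₂ ÷ 44.009 g/mol = 0.20705 mol
mol H = 2 × 4.103 g H₂O ÷ 18.015 g/mol = 0.45551 mol
Divide by the smallest (0.20705 mol): C 1.000, H 2.200
Multiplying each by 5 gives whole numbers: C 5.00, H 11.00
Empirical formula: C5H11
Empirical-formula mass = 71.14 g/mol; 142 ÷ 71.14 ≈ 2, so the molecular formula is C10H22.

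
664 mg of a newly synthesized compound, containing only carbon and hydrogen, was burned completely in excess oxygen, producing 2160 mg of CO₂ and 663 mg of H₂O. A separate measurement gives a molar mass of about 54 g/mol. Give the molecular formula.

mol C = 2.16 g CO₂ ÷ 44.009 g/mol = 0.04908 mol
mol H = 2 × 0.663 g H₂O ÷ 18.015 g/mol = 0.07361 mol
Divide by the smallest (0.04908 mol): C 1.000, H 1.500
Multiplying each by 2 gives whole numbers: C 2.00, H 3.00
Empirical formula: C2H3
Empirical-formula mass = 27.05 g/mol; 54 ÷ 27.05 ≈ 2, so the molecular formula is C4H6.

C4H6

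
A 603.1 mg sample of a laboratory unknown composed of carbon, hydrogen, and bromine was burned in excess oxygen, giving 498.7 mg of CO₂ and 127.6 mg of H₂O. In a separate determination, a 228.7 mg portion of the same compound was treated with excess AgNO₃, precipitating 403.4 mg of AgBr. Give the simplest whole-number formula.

mol C = 0.4987 g CO₂ ÷ 44.009 g/mol = 0.011332 mol
mol H = 2 × 0.1276 g H₂O ÷ 18.015 g/mol = 0.014166 mol
From the AgBr data: mol Br per gram of compound = (0.4034 ÷ 187.772) ÷ 0.2287 = 0.0093937 mol/g, so in the 0.6031 g combustion sample mol Br = 0.0056654 mol
Divide by the smallest (0.0056654 mol): C 2.000, H 2.500, Br 1.000
Multiplying each by 2 gives whole numbers: C 4.00, H 5.00, Br 2.00

C4H5Br2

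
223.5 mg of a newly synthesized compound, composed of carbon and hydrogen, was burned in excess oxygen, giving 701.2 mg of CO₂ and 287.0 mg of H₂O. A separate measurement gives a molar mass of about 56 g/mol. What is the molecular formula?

C4H8

mol C = 0.7012 g CO₂ ÷ 44.009 g/mol = 0.015933 mol
mol H = 2 × 0.2870 g H₂O ÷ 18.015 g/mol = 0.031862 mol
Divide by the smallest (0.015933 mol): C 1.000, H 2.000
Empirical formula: CH2
Empirical-formula mass = 14.03 g/mol; 56 ÷ 14.03 ≈ 4, so the molecular formula is C4H8.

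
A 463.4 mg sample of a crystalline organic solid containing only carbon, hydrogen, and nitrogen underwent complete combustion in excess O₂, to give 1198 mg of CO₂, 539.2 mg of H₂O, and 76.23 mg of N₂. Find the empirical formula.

C5H11N

mol C = 1.198 g CO₂ ÷ 44.009 g/mol = 0.027222 mol
mol H = 2 × 0.5392 g H₂O ÷ 18.015 g/mol = 0.059861 mol
mol N = 2 × 0.07623 g N₂ ÷ 28.014 g/mol = 0.0054423 mol
Divide by the smallest (0.0054423 mol): C 5.002, H 10.999, N 1.000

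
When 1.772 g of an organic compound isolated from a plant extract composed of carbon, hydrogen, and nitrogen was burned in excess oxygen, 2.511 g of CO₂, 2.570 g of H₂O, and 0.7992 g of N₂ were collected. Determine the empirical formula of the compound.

mol C = 2.511 g CO₂ ÷ 44.009 g/mol = 0.057057 mol
mol H = 2 × 2.570 g H₂O ÷ 18.015 g/mol = 0.28532 mol
mol N = 2 × 0.7992 g N₂ ÷ 28.014 g/mol = 0.057057 mol
Divide by the smallest (0.057057 mol): C 1.000, H 5.001, N 1.000

CH5N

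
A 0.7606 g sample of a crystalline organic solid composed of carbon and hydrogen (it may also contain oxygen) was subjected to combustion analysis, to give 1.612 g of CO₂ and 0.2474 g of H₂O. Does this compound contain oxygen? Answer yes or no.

mol C = 1.612 g CO₂ ÷ 44.009 g/mol = 0.036629 mol
mol H = 2 × 0.2474 g H₂O ÷ 18.015 g/mol = 0.027466 mol
C and H account for only 0.46764 g of the 0.7606 g sample; the remaining 0.29296 g must be oxygen.

yes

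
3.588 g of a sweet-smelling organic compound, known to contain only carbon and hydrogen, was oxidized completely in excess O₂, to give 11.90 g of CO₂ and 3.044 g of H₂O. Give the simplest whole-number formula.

C4H5

mol C = 11.90 g CO₂ ÷ 44.009 g/mol = 0.27040 mol
mol H = 2 × 3.044 g H₂O ÷ 18.015 g/mol = 0.33794 mol
Divide by the smallest (0.27040 mol): C 1.000, H 1.250
Multiplying each by 4 gives whole numbers: C 4.00, H 5.00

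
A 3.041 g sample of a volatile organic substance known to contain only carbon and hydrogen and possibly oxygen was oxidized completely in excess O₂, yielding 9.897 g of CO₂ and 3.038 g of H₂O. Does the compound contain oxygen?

mol C = 9.897 g CO₂ ÷ 44.009 g/mol = 0.22489 mol
mol H = 2 × 3.038 g H₂O ÷ 18.015 g/mol = 0.33727 mol
C and H together account for 3.0411 g — essentially the entire 3.041 g sample — so the compound contains no oxygen.

no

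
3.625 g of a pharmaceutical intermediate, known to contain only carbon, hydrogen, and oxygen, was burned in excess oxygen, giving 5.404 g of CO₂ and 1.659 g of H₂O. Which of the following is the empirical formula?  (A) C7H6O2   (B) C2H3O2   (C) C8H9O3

(B) C2H3O2

mol C = 5.404 g CO₂ ÷ 44.009 g/mol = 0.12279 mol
mol H = 2 × 1.659 g H₂O ÷ 18.015 g/mol = 0.18418 mol
mass O = 3.625 − (1.4749 + 0.18565) = 1.9645 g → mol O = 1.9645 ÷ 15.999 = 0.12279 mol
Divide by the smallest (0.12279 mol): C 1.000, H 1.500, O 1.000
Multiplying each by 2 gives whole numbers: C 2.00, H 3.00, O 2.00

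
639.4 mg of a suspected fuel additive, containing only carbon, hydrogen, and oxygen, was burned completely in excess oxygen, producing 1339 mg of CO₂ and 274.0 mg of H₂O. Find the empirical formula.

mol C = 1.339 g CO₂ ÷ 44.009 g/mol = 0.030426 mol
mol H = 2 × 0.2740 g H₂O ÷ 18.015 g/mol = 0.030419 mol
mass O = 0.6394 − (0.36544 + 0.030662) = 0.24330 g → mol O = 0.24330 ÷ 15.999 = 0.015207 mol
Divide by the smallest (0.015207 mol): C 2.001, H 2.000, O 1.000

C2H2O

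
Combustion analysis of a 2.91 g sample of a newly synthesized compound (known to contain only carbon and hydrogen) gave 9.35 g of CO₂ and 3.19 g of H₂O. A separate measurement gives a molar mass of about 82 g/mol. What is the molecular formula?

C6H10

mol C = 9.35 g CO₂ ÷ 44.009 g/mol = 0.2125 mol
mol H = 2 × 3.19 g H₂O ÷ 18.015 g/mol = 0.3541 mol
Divide by the smallest (0.2125 mol): C 1.000, H 1.667
Multiplying each by 3 gives whole numbers: C 3.00, H 5.00
Empirical formula: C3H5
Empirical-formula mass = 41.07 g/mol; 82 ÷ 41.07 ≈ 2, so the molecular formula is C6H10.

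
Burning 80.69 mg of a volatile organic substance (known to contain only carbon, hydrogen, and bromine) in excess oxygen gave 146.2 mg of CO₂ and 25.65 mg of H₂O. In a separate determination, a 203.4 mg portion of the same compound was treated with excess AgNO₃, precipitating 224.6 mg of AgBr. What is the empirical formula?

mol C = 0.1462 g CO₂ ÷ 44.009 g/mol = 0.0033220 mol
mol H = 2 × 0.02565 g H₂O ÷ 18.015 g/mol = 0.0028476 mol
From the AgBr data: mol Br per gram of compound = (0.2246 ÷ 187.772) ÷ 0.2034 = 0.0058807 mol/g, so in the 0.08069 g combustion sample mol Br = 0.00047451 mol
Divide by the smallest (0.00047451 mol): C 7.001, H 6.001, Br 1.000

C7H6Br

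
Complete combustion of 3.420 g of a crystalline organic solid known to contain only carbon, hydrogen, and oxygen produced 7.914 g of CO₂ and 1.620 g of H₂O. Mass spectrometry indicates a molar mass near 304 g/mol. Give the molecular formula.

mol C = 7.914 g CO₂ ÷ 44.009 g/mol = 0.17983 mol
mol H = 2 × 1.620 g H₂O ÷ 18.015 g/mol = 0.17985 mol
mass O = 3.420 − (2.1599 + 0.18129) = 1.0788 g → mol O = 1.0788 ÷ 15.999 = 0.067430 mol
Divide by the smallest (0.067430 mol): C 2.667, H 2.667, O 1.000
Multiplying each by 3 gives whole numbers: C 8.00, H 8.00, O 3.00
Empirical formula: C8H8O3
Empirical-formula mass = 152.15 g/mol; 304 ÷ 152.15 ≈ 2, so the molecular formula is C16H16O6.

C16H16O6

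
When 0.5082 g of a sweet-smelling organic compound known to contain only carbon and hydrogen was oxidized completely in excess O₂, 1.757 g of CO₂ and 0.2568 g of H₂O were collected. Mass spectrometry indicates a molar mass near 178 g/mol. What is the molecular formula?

C14H10

mol C = 1.757 g CO₂ ÷ 44.009 g/mol = 0.039924 mol
mol H = 2 × 0.2568 g H₂O ÷ 18.015 g/mol = 0.028510 mol
Divide by the smallest (0.028510 mol): C 1.400, H 1.000
Multiplying each by 5 gives whole numbers: C 7.00, H 5.00
Empirical formula: C7H5
Empirical-formula mass = 89.12 g/mol; 178 ÷ 89.12 ≈ 2, so the molecular formula is C14H10.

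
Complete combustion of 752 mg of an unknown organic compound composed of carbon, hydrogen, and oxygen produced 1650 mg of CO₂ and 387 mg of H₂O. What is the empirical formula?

C7H8O3

mol C = 1.65 g CO₂ ÷ 44.009 g/mol = 0.03749 mol
mol H = 2 × 0.387 g H₂O ÷ 18.015 g/mol = 0.04296 mol
mass O = 0.752 − (0.4503 + 0.04331) = 0.2584 g → mol O = 0.2584 ÷ 15.999 = 0.01615 mol
Divide by the smallest (0.01615 mol): C 2.322, H 2.660, O 1.000
Multiplying each by 3 gives whole numbers: C 6.96, H 7.98, O 3.00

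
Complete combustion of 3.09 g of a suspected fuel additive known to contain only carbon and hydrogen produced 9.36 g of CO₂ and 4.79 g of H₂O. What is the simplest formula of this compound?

mol C = 9.36 g CO₂ ÷ 44.009 g/mol = 0.2127 mol
mol H = 2 × 4.79 g H₂O ÷ 18.015 g/mol = 0.5318 mol
Divide by the smallest (0.2127 mol): C 1.000, H 2.500
Multiplying each by 2 gives whole numbers: C 2.00, H 5.00

C2H5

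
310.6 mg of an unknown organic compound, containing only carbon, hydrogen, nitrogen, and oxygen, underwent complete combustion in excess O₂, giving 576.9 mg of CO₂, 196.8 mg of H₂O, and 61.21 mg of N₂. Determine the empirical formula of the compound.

mol C = 0.5769 g CO₂ ÷ 44.009 g/mol = 0.013109 mol
mol H = 2 × 0.1968 g H₂O ÷ 18.015 g/mol = 0.021848 mol
mol N = 2 × 0.06121 g N₂ ÷ 28.014 g/mol = 0.0043700 mol
mass O = 0.3106 − (0.15745 + 0.022023 + 0.061210) = 0.069918 g → mol O = 0.069918 ÷ 15.999 = 0.0043702 mol
Divide by the smallest (0.0043700 mol): C 3.000, H 5.000, N 1.000, O 1.000

C3H5NO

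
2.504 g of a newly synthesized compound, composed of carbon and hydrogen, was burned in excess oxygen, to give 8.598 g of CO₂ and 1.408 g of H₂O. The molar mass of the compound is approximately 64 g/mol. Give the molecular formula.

C5H4

mol C = 8.598 g CO₂ ÷ 44.009 g/mol = 0.19537 mol
mol H = 2 × 1.408 g H₂O ÷ 18.015 g/mol = 0.15631 mol
Divide by the smallest (0.15631 mol): C 1.250, H 1.000
Multiplying each by 4 gives whole numbers: C 5.00, H 4.00
Empirical formula: C5H4
Empirical-formula mass = 64.09 g/mol; 64 ÷ 64.09 ≈ 1, so the molecular formula is C5H4.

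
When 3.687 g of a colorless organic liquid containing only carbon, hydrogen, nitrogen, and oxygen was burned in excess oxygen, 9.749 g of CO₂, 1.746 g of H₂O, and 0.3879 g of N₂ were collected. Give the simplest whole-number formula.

mol C = 9.749 g CO₂ ÷ 44.009 g/mol = 0.22152 mol
mol H = 2 × 1.746 g H₂O ÷ 18.015 g/mol = 0.19384 mol
mol N = 2 × 0.3879 g N₂ ÷ 28.014 g/mol = 0.027693 mol
mass O = 3.687 − (2.6607 + 0.19539 + 0.38790) = 0.44300 g → mol O = 0.44300 ÷ 15.999 = 0.027689 mol
Divide by the smallest (0.027689 mol): C 8.000, H 7.001, N 1.000, O 1.000

C8H7NO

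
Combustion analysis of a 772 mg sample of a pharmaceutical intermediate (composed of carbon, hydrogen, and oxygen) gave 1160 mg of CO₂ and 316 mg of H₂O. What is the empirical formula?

mol C = 1.16 g CO₂ ÷ 44.009 g/mol = 0.02636 mol
mol H = 2 × 0.316 g H₂O ÷ 18.015 g/mol = 0.03508 mol
mass O = 0.772 − (0.3166 + 0.03536) = 0.4200 g → mol O = 0.4200 ÷ 15.999 = 0.02625 mol
Divide by the smallest (0.02625 mol): C 1.004, H 1.336, O 1.000
Multiplying each by 3 gives whole numbers: C 3.01, H 4.01, O 3.00

C3H4O3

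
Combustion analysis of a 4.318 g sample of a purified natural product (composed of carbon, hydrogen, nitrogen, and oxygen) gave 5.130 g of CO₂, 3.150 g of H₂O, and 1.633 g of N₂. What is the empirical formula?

mol C = 5.130 g CO₂ ÷ 44.009 g/mol = 0.11657 mol
mol H = 2 × 3.150 g H₂O ÷ 18.015 g/mol = 0.34971 mol
mol N = 2 × 1.633 g N₂ ÷ 28.014 g/mol = 0.11658 mol
mass O = 4.318 − (1.4001 + 0.35251 + 1.6330) = 0.93241 g → mol O = 0.93241 ÷ 15.999 = 0.058279 mol
Divide by the smallest (0.058279 mol): C 2.000, H 6.001, N 2.000, O 1.000

C2H6N2O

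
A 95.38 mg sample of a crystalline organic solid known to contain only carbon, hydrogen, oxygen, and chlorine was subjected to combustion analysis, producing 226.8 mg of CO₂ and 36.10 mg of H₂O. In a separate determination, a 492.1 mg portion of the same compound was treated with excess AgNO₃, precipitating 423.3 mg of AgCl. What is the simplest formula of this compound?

C9H7ClO

mol C = 0.2268 g CO₂ ÷ 44.009 g/mol = 0.0051535 mol
mol H = 2 × 0.03610 g H₂O ÷ 18.015 g/mol = 0.0040078 mol
From the AgCl data: mol Cl per gram of compound = (0.4233 ÷ 143.318) ÷ 0.4921 = 0.0060020 mol/g, so in the 0.09538 g combustion sample mol Cl = 0.00057247 mol
mass O = 0.09538 − (0.061899 + 0.0040398 + 0.020294) = 0.0091476 g → mol O = 0.0091476 ÷ 15.999 = 0.00057176 mol
Divide by the smallest (0.00057176 mol): C 9.013, H 7.010, Cl 1.001, O 1.000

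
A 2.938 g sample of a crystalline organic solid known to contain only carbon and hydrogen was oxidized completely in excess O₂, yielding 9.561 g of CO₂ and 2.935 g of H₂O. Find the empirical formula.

mol C = 9.561 g CO₂ ÷ 44.009 g/mol = 0.21725 mol
mol H = 2 × 2.935 g H₂O ÷ 18.015 g/mol = 0.32584 mol
Divide by the smallest (0.21725 mol): C 1.000, H 1.500
Multiplying each by 2 gives whole numbers: C 2.00, H 3.00

C2H3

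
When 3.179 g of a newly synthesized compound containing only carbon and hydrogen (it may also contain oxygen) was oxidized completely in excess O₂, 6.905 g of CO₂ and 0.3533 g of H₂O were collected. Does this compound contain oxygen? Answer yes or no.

mol C = 6.905 g CO₂ ÷ 44.009 g/mol = 0.15690 mol
mol H = 2 × 0.3533 g H₂O ÷ 18.015 g/mol = 0.039223 mol
C and H account for only 1.9241 g of the 3.179 g sample; the remaining 1.2549 g must be oxygen.

yes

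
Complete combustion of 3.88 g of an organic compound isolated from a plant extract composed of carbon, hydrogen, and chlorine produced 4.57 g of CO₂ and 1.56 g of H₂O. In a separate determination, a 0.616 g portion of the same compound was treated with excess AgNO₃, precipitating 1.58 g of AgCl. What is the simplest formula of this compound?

mol C = 4.57 g CO₂ ÷ 44.009 g/mol = 0.1038 mol
mol H = 2 × 1.56 g H₂O ÷ 18.015 g/mol = 0.1732 mol
From the AgCl data: mol Cl per gram of compound = (1.58 ÷ 143.318) ÷ 0.616 = 0.01790 mol/g, so in the 3.88 g combustion sample mol Cl = 0.06944 mol
Divide by the smallest (0.06944 mol): C 1.495, H 2.494, Cl 1.000
Multiplying each by 2 gives whole numbers: C 2.99, H 4.99, Cl 2.00

C3H5Cl2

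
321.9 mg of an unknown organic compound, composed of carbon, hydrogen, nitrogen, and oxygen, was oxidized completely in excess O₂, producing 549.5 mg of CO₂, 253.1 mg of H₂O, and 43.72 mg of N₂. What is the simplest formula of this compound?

C4H9NO2

mol C = 0.5495 g CO₂ ÷ 44.009 g/mol = 0.012486 mol
mol H = 2 × 0.2531 g H₂O ÷ 18.015 g/mol = 0.028099 mol
mol N = 2 × 0.04372 g N₂ ÷ 28.014 g/mol = 0.0031213 mol
mass O = 0.3219 − (0.14997 + 0.028324 + 0.043720) = 0.099886 g → mol O = 0.099886 ÷ 15.999 = 0.0062433 mol
Divide by the smallest (0.0031213 mol): C 4.000, H 9.002, N 1.000, O 2.000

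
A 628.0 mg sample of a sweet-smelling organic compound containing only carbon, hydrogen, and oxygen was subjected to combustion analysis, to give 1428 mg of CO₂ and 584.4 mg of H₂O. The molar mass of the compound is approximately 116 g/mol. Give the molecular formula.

mol C = 1.428 g CO₂ ÷ 44.009 g/mol = 0.032448 mol
mol H = 2 × 0.5844 g H₂O ÷ 18.015 g/mol = 0.064879 mol
mass O = 0.6280 − (0.38973 + 0.065398) = 0.17287 g → mol O = 0.17287 ÷ 15.999 = 0.010805 mol
Divide by the smallest (0.010805 mol): C 3.003, H 6.005, O 1.000
Empirical formula: C3H6O
Empirical-formula mass = 58.08 g/mol; 116 ÷ 58.08 ≈ 2, so the molecular formula is C6H12O2.

C6H12O2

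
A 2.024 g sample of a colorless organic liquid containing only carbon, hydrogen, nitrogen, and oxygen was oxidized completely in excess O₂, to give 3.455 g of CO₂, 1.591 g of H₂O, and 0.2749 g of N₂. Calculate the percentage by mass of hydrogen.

8.80%

mol C = 3.455 g CO₂ ÷ 44.009 g/mol = 0.078507 mol
mol H = 2 × 1.591 g H₂O ÷ 18.015 g/mol = 0.17663 mol
mol N = 2 × 0.2749 g N₂ ÷ 28.014 g/mol = 0.019626 mol
mass O = 2.024 − (0.94294 + 0.17804 + 0.27490) = 0.62811 g → mol O = 0.62811 ÷ 15.999 = 0.039260 mol
mass % H = 0.17804 g ÷ 2.024 g × 100%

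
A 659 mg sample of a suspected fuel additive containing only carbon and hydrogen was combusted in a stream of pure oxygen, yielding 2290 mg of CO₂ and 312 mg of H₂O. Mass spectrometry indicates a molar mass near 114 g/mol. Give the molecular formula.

mol C = 2.29 g CO₂ ÷ 44.009 g/mol = 0.05203 mol
mol H = 2 × 0.312 g H₂O ÷ 18.015 g/mol = 0.03464 mol
Divide by the smallest (0.03464 mol): C 1.502, H 1.000
Multiplying each by 2 gives whole numbers: C 3.00, H 2.00
Empirical formula: C3H2
Empirical-formula mass = 38.05 g/mol; 114 ÷ 38.05 ≈ 3, so the molecular formula is C9H6.

C9H6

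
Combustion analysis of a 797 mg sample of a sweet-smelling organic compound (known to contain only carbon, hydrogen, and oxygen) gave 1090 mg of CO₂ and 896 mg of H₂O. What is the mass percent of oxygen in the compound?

mol C = 1.09 g CO₂ ÷ 44.009 g/mol = 0.02477 mol
mol H = 2 × 0.896 g H₂O ÷ 18.015 g/mol = 0.09947 mol
mass O = 0.797 − (0.2975 + 0.1003) = 0.3992 g → mol O = 0.3992 ÷ 15.999 = 0.02495 mol
mass % O = 0.3992 g ÷ 0.797 g × 100%

50.1%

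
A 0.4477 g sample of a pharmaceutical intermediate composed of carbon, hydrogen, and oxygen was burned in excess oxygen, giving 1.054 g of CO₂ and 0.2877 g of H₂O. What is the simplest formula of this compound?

mol C = 1.054 g CO₂ ÷ 44.009 g/mol = 0.023950 mol
mol H = 2 × 0.2877 g H₂O ÷ 18.015 g/mol = 0.031940 mol
mass O = 0.4477 − (0.28766 + 0.032196) = 0.12785 g → mol O = 0.12785 ÷ 15.999 = 0.0079908 mol
Divide by the smallest (0.0079908 mol): C 2.997, H 3.997, O 1.000

C3H4O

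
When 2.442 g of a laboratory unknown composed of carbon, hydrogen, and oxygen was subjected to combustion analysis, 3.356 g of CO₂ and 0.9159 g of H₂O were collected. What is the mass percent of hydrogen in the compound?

mol C = 3.356 g CO₂ ÷ 44.009 g/mol = 0.076257 mol
mol H = 2 × 0.9159 g H₂O ÷ 18.015 g/mol = 0.10168 mol
mass O = 2.442 − (0.91592 + 0.10250) = 1.4236 g → mol O = 1.4236 ÷ 15.999 = 0.088979 mol
mass % H = 0.10250 g ÷ 2.442 g × 100%

4.20%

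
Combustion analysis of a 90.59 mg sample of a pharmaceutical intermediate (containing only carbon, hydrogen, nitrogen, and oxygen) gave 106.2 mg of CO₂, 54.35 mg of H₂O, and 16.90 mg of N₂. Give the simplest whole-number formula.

C2H5NO2

mol C = 0.1062 g CO₂ ÷ 44.009 g/mol = 0.0024131 mol
mol H = 2 × 0.05435 g H₂O ÷ 18.015 g/mol = 0.0060339 mol
mol N = 2 × 0.01690 g N₂ ÷ 28.014 g/mol = 0.0012065 mol
mass O = 0.09059 − (0.028984 + 0.0060821 + 0.016900) = 0.038624 g → mol O = 0.038624 ÷ 15.999 = 0.0024141 mol
Divide by the smallest (0.0012065 mol): C 2.000, H 5.001, N 1.000, O 2.001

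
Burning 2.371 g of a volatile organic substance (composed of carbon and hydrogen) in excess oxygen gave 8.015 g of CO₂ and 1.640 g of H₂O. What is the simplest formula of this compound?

CH

mol C = 8.015 g CO₂ ÷ 44.009 g/mol = 0.18212 mol
mol H = 2 × 1.640 g H₂O ÷ 18.015 g/mol = 0.18207 mol
Divide by the smallest (0.18207 mol): C 1.000, H 1.000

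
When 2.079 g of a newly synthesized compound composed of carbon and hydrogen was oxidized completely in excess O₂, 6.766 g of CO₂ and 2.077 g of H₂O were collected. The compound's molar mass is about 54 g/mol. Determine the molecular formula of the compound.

mol C = 6.766 g CO₂ ÷ 44.009 g/mol = 0.15374 mol
mol H = 2 × 2.077 g H₂O ÷ 18.015 g/mol = 0.23059 mol
Divide by the smallest (0.15374 mol): C 1.000, H 1.500
Multiplying each by 2 gives whole numbers: C 2.00, H 3.00
Empirical formula: C2H3
Empirical-formula mass = 27.05 g/mol; 54 ÷ 27.05 ≈ 2, so the molecular formula is C4H6.

C4H6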